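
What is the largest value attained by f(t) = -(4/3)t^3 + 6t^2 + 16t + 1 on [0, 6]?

Differentiating, f'(t) = -4t^2 + 12t + 16; whose only zero in [0, 6] is t = 4.
Candidates: f(0) = 1,  f(4) = 227/3,  f(6) = 25.
Hence the absolute maximum is 227/3 at t = 4.

227/3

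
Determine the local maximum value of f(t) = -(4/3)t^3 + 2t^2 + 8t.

40/3

f'(t) = -4t^2 + 4t + 8. Setting f'(t) = 0 gives t ∈ {-1, 2}.
Second-derivative test with f''(t) = -8t + 4: f''(-1) = 12 > 0 ⇒ local minimum; f''(2) = -12 < 0 ⇒ local maximum.
So the local maximum value is f(2) = 40/3.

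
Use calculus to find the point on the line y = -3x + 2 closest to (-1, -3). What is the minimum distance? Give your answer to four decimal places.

2.5298

Minimize D(x)^2 = (x + 1)^2 + (-3x + 5)^2.
d/dx[D^2] = 2(x + 1) + 2·(-3)·(-3x + 5) = 0 ⇒ x = 7/5.
Then y = -11/5 and the distance is √(32/5) ≈ 2.5298.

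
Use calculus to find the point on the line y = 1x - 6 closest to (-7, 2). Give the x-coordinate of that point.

Minimize D(x)^2 = (x + 7)^2 + (x - 8)^2.
d/dx[D^2] = 2(x + 7) + 2·1·(x - 8) = 0 ⇒ x = 1/2.
Then y = -11/2 and the distance is √(225/2) ≈ 10.6066.

1/2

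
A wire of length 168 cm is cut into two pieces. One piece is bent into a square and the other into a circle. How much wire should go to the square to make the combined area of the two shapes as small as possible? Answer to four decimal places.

Let x be the length used for the square. Square side x/4; circle radius (168−x)/(2π).
A(x) = (x/4)² + π·((168−x)/(2π))² = x²/16 + (168−x)²/(4π) for 0 ≤ x ≤ 168. A'(x) = x/8 − (168−x)/(2π) = 0 gives x = 4·168/(π+4) ≈ 94.0967.
A'' = 1/8 + 1/(2π) > 0, so this gives the minimum combined area; x ≈ 94.0967 cm to the square.

94.0967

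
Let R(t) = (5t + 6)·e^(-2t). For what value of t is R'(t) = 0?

Differentiating with the product rule gives R'(t) = (-10t - 7)·e^(-2t). Since e^(-2t) > 0, the only critical point is t = -7/10.
R''(-7/10) has the same sign as -10 < 0, so this is a local maximum.
R(-7/10) = (5/2)·e^(7/5) ≈ 10.1380.

-7/10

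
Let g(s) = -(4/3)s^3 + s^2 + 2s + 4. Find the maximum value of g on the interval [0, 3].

The derivative is -4s^2 + 2s + 2, whose only zero in [0, 3] is s = 1.
Candidates: g(0) = 4, g(1) = 17/3, g(3) = -17.
So the maximum is g(1) = 17/3.

17/3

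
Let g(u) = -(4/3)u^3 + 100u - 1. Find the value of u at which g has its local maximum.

5

g'(u) = -4u^2 + 100. Setting g'(u) = 0 gives u ∈ {-5, 5}.
Since g''(u) = -8u, we get g''(-5) = 40 > 0 ⇒ local minimum; g''(5) = -40 < 0 ⇒ local maximum.
Thus g has its local maximum at u = 5, with value 997/3.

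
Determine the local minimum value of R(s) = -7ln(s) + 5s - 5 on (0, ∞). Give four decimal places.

R'(s) = -7/s + 5 = 0 gives s = 7/5.
R''(s) = 7/s², which is positive for s > 0, so this is a local minimum.
R(7/5) = -7·ln(7/5) + 7 - 5 ≈ -0.3553.

-0.3553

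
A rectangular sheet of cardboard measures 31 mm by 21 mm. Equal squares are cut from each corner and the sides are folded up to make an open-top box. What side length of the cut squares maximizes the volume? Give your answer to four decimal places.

With cut size x, the volume is V(x) = x(31 − 2x)(21 − 2x) for 0 < x < 10.5.
V'(x) = 12x^2 − 208x + 651. Setting V'(x) = 0 gives x ≈ 4.0993 (the root in (0, 10.5)).
V''(x) = 24x − 208 is negative there, so this is the maximum; V ≈ 1196.5440.

4.0993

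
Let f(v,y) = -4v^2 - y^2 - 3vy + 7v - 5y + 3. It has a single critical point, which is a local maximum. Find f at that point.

275/7

∂f/∂v = -8v - 3y + 7 = 0 and ∂f/∂y = -3v - 2y - 5 = 0, so (v, y) = (29/7, -61/7).
The Hessian has f_{vv} = -8, f_{yy} = -2, f_{vy} = -3, giving D = 7 > 0 with f_{vv} < 0, so the point is a local maximum.
f(29/7, -61/7) = 275/7.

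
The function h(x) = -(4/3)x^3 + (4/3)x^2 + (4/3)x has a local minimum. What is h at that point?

h'(x) = -4x^2 + (8/3)x + 4/3. Setting h'(x) = 0 gives x ∈ {-1/3, 1}.
Since h''(x) = -8x + 8/3, we get h''(-1/3) = 16/3 > 0 ⇒ local minimum; h''(1) = -16/3 < 0 ⇒ local maximum.
So the local minimum value is h(-1/3) = -20/81.

-20/81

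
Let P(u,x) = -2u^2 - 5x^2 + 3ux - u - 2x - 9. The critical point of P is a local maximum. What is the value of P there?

-260/31

∂P/∂u = -4u + 3x - 1 = 0 and ∂P/∂x = 3u - 10x - 2 = 0, so (u, x) = (-16/31, -11/31).
The Hessian has P_{uu} = -4, P_{xx} = -10, P_{ux} = 3, giving D = 31 > 0 with P_{uu} < 0, so the point is a local maximum.
P(-16/31, -11/31) = -260/31.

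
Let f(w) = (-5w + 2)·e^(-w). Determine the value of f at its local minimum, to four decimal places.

f'(w) = (-5)·e^(-w) + (-5w + 2)·(-1)·e^(-w) = (5w - 7)·e^(-w). Since e^(-w) > 0, the only critical point is w = 7/5.
f''(7/5) has the same sign as 5 > 0, so this is a local minimum.
f(7/5) = (-5)·e^(-7/5) ≈ -1.2330.

-1.2330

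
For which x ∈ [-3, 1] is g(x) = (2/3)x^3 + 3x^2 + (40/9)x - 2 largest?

The derivative is 2x^2 + 6x + 40/9, which vanishes at x = -5/3 and x = -4/3.
Compare values at every candidate in [-3, 1]: g(-3) = -19/3; g(-5/3) = -337/81; g(-4/3) = -338/81; g(1) = 55/9.
Hence the absolute maximum is 55/9 at x = 1.

1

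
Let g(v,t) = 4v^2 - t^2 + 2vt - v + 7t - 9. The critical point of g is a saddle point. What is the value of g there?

∂g/∂v = 8v + 2t - 1 = 0 and ∂g/∂t = 2v - 2t + 7 = 0, so (v, t) = (-3/5, 29/10).
The Hessian has g_{vv} = 8, g_{tt} = -2, g_{vt} = 2, giving D = -20 < 0, so the point is a saddle point.
g(-3/5, 29/10) = 29/20.

29/20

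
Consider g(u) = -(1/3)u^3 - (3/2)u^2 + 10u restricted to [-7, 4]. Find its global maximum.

34/3

Differentiating, g'(u) = -u^2 - 3u + 10; which vanishes at u = -5 and u = 2.
Candidates: g(-7) = -175/6,  g(-5) = -275/6,  g(2) = 34/3,  g(4) = -16/3.
The maximum over the interval is 34/3, attained at u = 2.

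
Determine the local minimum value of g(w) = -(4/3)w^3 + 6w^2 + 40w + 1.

g'(w) = -4w^2 + 12w + 40 = 0 at w = -2, 5.
Since g''(w) = -8w + 12, we get g''(-2) = 28 > 0 ⇒ local minimum; g''(5) = -28 < 0 ⇒ local maximum.
Thus g has its local minimum at w = -2, with value -133/3.

-133/3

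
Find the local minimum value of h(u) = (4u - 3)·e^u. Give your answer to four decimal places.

-3.1152

By the product rule, h'(u) = (4u + 1)·e^u. Since e^u > 0, the only critical point is u = -1/4.
h''(-1/4) has the same sign as 4 > 0, so this is a local minimum.
h(-1/4) = (-4)·e^(-1/4) ≈ -3.1152.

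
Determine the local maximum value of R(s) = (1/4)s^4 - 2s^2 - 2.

-2

R'(s) = s^3 - 4s = 0 at s = -2, 0, 2.
Second-derivative test with R''(s) = 3s^2 - 4: R''(-2) = 8 > 0 ⇒ local minimum; R''(0) = -4 < 0 ⇒ local maximum; R''(2) = 8 > 0 ⇒ local minimum.
The local maximum is R(0) = -2.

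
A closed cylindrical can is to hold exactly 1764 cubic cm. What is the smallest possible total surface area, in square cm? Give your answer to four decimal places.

With radius r and height h, πr²h = 1764 so h = 1764/(πr²), and S(r) = 2πr² + 2πrh = 2πr² + 2·1764/r.
S'(r) = 4πr − 2·1764/r² = 0 ⇒ r³ = 1764/(2π), so r ≈ 6.5480 and h = 2r ≈ 13.0959.
S''(r) = 4π + 4·1764/r³ > 0, so this is the minimum; S ≈ 808.1902.

808.1902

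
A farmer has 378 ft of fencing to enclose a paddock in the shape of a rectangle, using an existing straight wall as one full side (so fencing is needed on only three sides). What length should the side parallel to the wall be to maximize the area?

189

Let the sides perpendicular to the wall have length x and the parallel side y, so 2x + y = 378 and the area is A = xy = x(378 − 2x).
A'(x) = 378 − 4x = 0 gives x = 189/2, and A''(x) = −4 < 0 confirms a maximum.
Then y = 378 − 2·189/2 = 189 and A = 35721/2.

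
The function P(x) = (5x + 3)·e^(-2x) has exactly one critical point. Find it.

-1/10

P'(x) = 5·e^(-2x) + (5x + 3)·(-2)·e^(-2x) = (-10x - 1)·e^(-2x). Since e^(-2x) > 0, the only critical point is x = -1/10.
P''(-1/10) has the same sign as -10 < 0, so this is a local maximum.
P(-1/10) = (5/2)·e^(1/5) ≈ 3.0535.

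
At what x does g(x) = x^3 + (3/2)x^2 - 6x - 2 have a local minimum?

Critical points: g'(x) = 3x^2 + 3x - 6 vanishes at x = -2, 1.
Since g''(x) = 6x + 3, we get g''(-2) = -9 < 0 ⇒ local maximum; g''(1) = 9 > 0 ⇒ local minimum.
Thus g has its local minimum at x = 1, with value -11/2.

1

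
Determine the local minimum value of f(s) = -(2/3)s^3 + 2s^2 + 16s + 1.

f'(s) = -2s^2 + 4s + 16. Setting f'(s) = 0 gives s ∈ {-2, 4}.
Since f''(s) = -4s + 4, we get f''(-2) = 12 > 0 ⇒ local minimum; f''(4) = -12 < 0 ⇒ local maximum.
The local minimum is f(-2) = -53/3.

-53/3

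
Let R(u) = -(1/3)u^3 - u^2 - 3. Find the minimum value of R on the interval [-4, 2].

Differentiating, R'(u) = -u^2 - 2u; which vanishes at u = -2 and u = 0.
Evaluating at the critical points and endpoints: R(-4) = 7/3,  R(-2) = -13/3,  R(0) = -3,  R(2) = -29/3.
The minimum over the interval is -29/3, attained at u = 2.

-29/3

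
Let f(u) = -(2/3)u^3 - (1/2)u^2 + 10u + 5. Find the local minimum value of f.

-305/24

f'(u) = -2u^2 - u + 10. Setting f'(u) = 0 gives u ∈ {-5/2, 2}.
Second-derivative test with f''(u) = -4u - 1: f''(-5/2) = 9 > 0 ⇒ local minimum; f''(2) = -9 < 0 ⇒ local maximum.
Thus f has its local minimum at u = -5/2, with value -305/24.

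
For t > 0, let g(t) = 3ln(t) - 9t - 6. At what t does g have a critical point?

g'(t) = 3/t − 9 = 0 gives t = 1/3.
g''(t) = -3/t², which is negative for t > 0, so this is a local maximum.
g(1/3) = 3·ln(1/3) - 3 - 6 ≈ -12.2958.

1/3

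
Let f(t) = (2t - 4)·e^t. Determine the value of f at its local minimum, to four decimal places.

-5.4366

f'(t) = 2·e^t + (2t - 4)·1·e^t = (2t - 2)·e^t. Since e^t > 0, the only critical point is t = 1.
f''(1) has the same sign as 2 > 0, so this is a local minimum.
f(1) = (-2)·e^(1) ≈ -5.4366.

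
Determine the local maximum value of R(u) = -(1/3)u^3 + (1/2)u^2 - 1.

-5/6

Critical points: R'(u) = -u^2 + u vanishes at u = 0, 1.
Since R''(u) = -2u + 1, we get R''(0) = 1 > 0 ⇒ local minimum; R''(1) = -1 < 0 ⇒ local maximum.
Thus R has its local maximum at u = 1, with value -5/6.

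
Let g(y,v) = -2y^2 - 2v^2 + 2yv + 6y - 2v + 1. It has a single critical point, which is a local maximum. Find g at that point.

∂g/∂y = -4y + 2v + 6 = 0 and ∂g/∂v = 2y - 4v - 2 = 0, so (y, v) = (5/3, 1/3).
The Hessian has g_{yy} = -4, g_{vv} = -4, g_{yv} = 2, giving D = 12 > 0 with g_{yy} < 0, so the point is a local maximum.
g(5/3, 1/3) = 17/3.

17/3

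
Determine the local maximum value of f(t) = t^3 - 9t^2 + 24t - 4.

f'(t) = 3t^2 - 18t + 24. Setting f'(t) = 0 gives t ∈ {2, 4}.
Since f''(t) = 6t - 18, we get f''(2) = -6 < 0 ⇒ local maximum; f''(4) = 6 > 0 ⇒ local minimum.
So the local maximum value is f(2) = 16.

16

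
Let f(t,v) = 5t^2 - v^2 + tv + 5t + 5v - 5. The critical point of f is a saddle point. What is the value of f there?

-10/7

∂f/∂t = 10t + v + 5 = 0 and ∂f/∂v = t - 2v + 5 = 0, so (t, v) = (-5/7, 15/7).
The Hessian has f_{tt} = 10, f_{vv} = -2, f_{tv} = 1, giving D = -21 < 0, so the point is a saddle point.
f(-5/7, 15/7) = -10/7.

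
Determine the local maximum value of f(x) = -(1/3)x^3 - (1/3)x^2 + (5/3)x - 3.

Critical points: f'(x) = -x^2 - (2/3)x + 5/3 vanishes at x = -5/3, 1.
Second-derivative test with f''(x) = -2x - 2/3: f''(-5/3) = 8/3 > 0 ⇒ local minimum; f''(1) = -8/3 < 0 ⇒ local maximum.
Thus f has its local maximum at x = 1, with value -2.

-2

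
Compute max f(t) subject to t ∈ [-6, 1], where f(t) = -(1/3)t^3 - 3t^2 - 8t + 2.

The derivative is -t^2 - 6t - 8, which vanishes at t = -4 and t = -2.
Evaluating at the critical points and endpoints: f(-6) = 14, f(-4) = 22/3, f(-2) = 26/3, f(1) = -28/3.
So the maximum is f(-6) = 14.

14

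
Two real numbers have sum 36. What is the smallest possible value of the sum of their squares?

With a + b = 36, a^2 + b^2 = a^2 + (36 − a)^2.
The derivative 2a − 2(36 − a) = 4a − 72 vanishes at a = 18; second derivative 4 > 0, a minimum.
The minimum is 2·(18)^2 = 648.

648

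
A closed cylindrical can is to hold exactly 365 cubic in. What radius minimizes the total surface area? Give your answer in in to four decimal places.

3.8729

With radius r and height h, πr²h = 365 so h = 365/(πr²), and S(r) = 2πr² + 2πrh = 2πr² + 2·365/r.
S'(r) = 4πr − 2·365/r² = 0 ⇒ r³ = 365/(2π), so r ≈ 3.8729 and h = 2r ≈ 7.7458.
S''(r) = 4π + 4·365/r³ > 0, so this is the minimum; S ≈ 282.7330.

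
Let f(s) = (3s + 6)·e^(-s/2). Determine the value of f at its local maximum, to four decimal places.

6.0000

By the product rule, f'(s) = (-(3/2)s)·e^(-s/2). Since e^(-s/2) > 0, the only critical point is s = 0.
f''(0) has the same sign as -3/2 < 0, so this is a local maximum.
f(0) = (6)·e^(0) ≈ 6.0000.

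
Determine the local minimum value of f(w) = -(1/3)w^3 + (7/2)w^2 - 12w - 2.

Critical points: f'(w) = -w^2 + 7w - 12 vanishes at w = 3, 4.
Second-derivative test with f''(w) = -2w + 7: f''(3) = 1 > 0 ⇒ local minimum; f''(4) = -1 < 0 ⇒ local maximum.
So the local minimum value is f(3) = -31/2.

-31/2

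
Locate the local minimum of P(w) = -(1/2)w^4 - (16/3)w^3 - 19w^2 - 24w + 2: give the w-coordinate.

P'(w) = -2w^3 - 16w^2 - 38w - 24 = 0 at w = -4, -3, -1.
Since P''(w) = -6w^2 - 32w - 38, we get P''(-4) = -6 < 0 ⇒ local maximum; P''(-3) = 4 > 0 ⇒ local minimum; P''(-1) = -12 < 0 ⇒ local maximum.
The local minimum is P(-3) = 13/2.

-3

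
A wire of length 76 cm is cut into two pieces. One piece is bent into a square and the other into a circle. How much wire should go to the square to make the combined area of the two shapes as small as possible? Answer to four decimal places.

Let x be the length used for the square. Square side x/4; circle radius (76−x)/(2π).
A(x) = (x/4)² + π·((76−x)/(2π))² = x²/16 + (76−x)²/(4π) for 0 ≤ x ≤ 76. A'(x) = x/8 − (76−x)/(2π) = 0 gives x = 4·76/(π+4) ≈ 42.5675.
A'' = 1/8 + 1/(2π) > 0, so this gives the minimum combined area; x ≈ 42.5675 cm to the square.

42.5675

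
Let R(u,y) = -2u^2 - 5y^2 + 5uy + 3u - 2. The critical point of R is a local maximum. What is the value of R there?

∂R/∂u = -4u + 5y + 3 = 0 and ∂R/∂y = 5u - 10y = 0, so (u, y) = (2, 1).
The Hessian has R_{uu} = -4, R_{yy} = -10, R_{uy} = 5, giving D = 15 > 0 with R_{uu} < 0, so the point is a local maximum.
R(2, 1) = 1.

1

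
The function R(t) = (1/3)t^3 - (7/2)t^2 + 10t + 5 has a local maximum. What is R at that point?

41/3

R'(t) = t^2 - 7t + 10. Setting R'(t) = 0 gives t ∈ {2, 5}.
Since R''(t) = 2t - 7, we get R''(2) = -3 < 0 ⇒ local maximum; R''(5) = 3 > 0 ⇒ local minimum.
So the local maximum value is R(2) = 41/3.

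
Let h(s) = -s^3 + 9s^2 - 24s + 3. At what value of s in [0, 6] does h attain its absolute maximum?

0

The derivative is -3s^2 + 18s - 24, which vanishes at s = 2 and s = 4.
Candidates: h(0) = 3; h(2) = -17; h(4) = -13; h(6) = -33.
The maximum over the interval is 3, attained at s = 0.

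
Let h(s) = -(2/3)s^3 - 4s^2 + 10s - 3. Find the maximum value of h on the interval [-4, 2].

7/3

The derivative is -2s^2 - 8s + 10, whose only zero in [-4, 2] is s = 1.
Evaluating at the critical points and endpoints: h(-4) = -193/3; h(1) = 7/3; h(2) = -13/3.
The maximum over the interval is 7/3, attained at s = 1.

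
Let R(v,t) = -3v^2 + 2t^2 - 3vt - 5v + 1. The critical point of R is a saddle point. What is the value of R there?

83/33

∂R/∂v = -6v - 3t - 5 = 0 and ∂R/∂t = -3v + 4t = 0, so (v, t) = (-20/33, -5/11).
The Hessian has R_{vv} = -6, R_{tt} = 4, R_{vt} = -3, giving D = -33 < 0, so the point is a saddle point.
R(-20/33, -5/11) = 83/33.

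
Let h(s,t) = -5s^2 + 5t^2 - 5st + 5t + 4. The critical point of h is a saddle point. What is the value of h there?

3

∂h/∂s = -10s - 5t = 0 and ∂h/∂t = -5s + 10t + 5 = 0, so (s, t) = (1/5, -2/5).
The Hessian has h_{ss} = -10, h_{tt} = 10, h_{st} = -5, giving D = -125 < 0, so the point is a saddle point.
h(1/5, -2/5) = 3.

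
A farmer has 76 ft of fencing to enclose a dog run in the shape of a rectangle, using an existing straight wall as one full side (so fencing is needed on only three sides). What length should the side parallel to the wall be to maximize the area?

Let the sides perpendicular to the wall have length x and the parallel side y, so 2x + y = 76 and the area is A = xy = x(76 − 2x).
A'(x) = 76 − 4x = 0 gives x = 19, and A''(x) = −4 < 0 confirms a maximum.
Then y = 76 − 2·19 = 38 and A = 722.

38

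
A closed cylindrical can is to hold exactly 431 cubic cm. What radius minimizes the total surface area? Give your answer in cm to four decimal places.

4.0935

With radius r and height h, πr²h = 431 so h = 431/(πr²), and S(r) = 2πr² + 2πrh = 2πr² + 2·431/r.
S'(r) = 4πr − 2·431/r² = 0 ⇒ r³ = 431/(2π), so r ≈ 4.0935 and h = 2r ≈ 8.1871.
S''(r) = 4π + 4·431/r³ > 0, so this is the minimum; S ≈ 315.8635.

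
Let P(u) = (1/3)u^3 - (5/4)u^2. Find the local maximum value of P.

0

P'(u) = u^2 - (5/2)u = 0 at u = 0, 5/2.
Second-derivative test with P''(u) = 2u - 5/2: P''(0) = -5/2 < 0 ⇒ local maximum; P''(5/2) = 5/2 > 0 ⇒ local minimum.
So the local maximum value is P(0) = 0.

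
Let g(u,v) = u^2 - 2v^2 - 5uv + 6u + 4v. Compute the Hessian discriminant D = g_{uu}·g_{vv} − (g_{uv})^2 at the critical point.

∂g/∂u = 2u - 5v + 6 = 0 and ∂g/∂v = -5u - 4v + 4 = 0, so (u, v) = (-4/33, 38/33).
The Hessian has g_{uu} = 2, g_{vv} = -4, g_{uv} = -5, giving D = -33 < 0, so the point is a saddle point.
D = (2)·(-4) − (-5)^2 = -33.

-33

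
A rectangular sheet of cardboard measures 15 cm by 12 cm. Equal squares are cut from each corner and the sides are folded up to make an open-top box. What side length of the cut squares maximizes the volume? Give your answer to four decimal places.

With cut size x, the volume is V(x) = x(15 − 2x)(12 − 2x) for 0 < x < 6.
V'(x) = 12x^2 − 108x + 180. Setting V'(x) = 0 gives x ≈ 2.2087 (the root in (0, 6)).
V''(x) = 24x − 108 is negative there, so this is the maximum; V ≈ 177.2341.

2.2087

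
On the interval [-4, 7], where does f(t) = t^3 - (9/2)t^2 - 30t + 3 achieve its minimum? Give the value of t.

Differentiating, f'(t) = 3t^2 - 9t - 30; which vanishes at t = -2 and t = 5.
Candidates: f(-4) = -13, f(-2) = 37, f(5) = -269/2, f(7) = -169/2.
So the minimum is f(5) = -269/2.

5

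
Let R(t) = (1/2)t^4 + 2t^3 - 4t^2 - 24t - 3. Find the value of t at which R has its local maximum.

-2

R'(t) = 2t^3 + 6t^2 - 8t - 24 = 0 at t = -3, -2, 2.
R''(t) = 6t^2 + 12t - 8. R''(-3) = 10 > 0 ⇒ local minimum; R''(-2) = -8 < 0 ⇒ local maximum; R''(2) = 40 > 0 ⇒ local minimum.
The local maximum is R(-2) = 21.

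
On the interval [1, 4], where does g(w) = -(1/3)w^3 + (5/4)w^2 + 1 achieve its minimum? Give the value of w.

g'(w) = -w^2 + (5/2)w, whose only zero in [1, 4] is w = 5/2.
Compare values at every candidate in [1, 4]: g(1) = 23/12, g(5/2) = 173/48, g(4) = -1/3.
Hence the absolute minimum is -1/3 at w = 4.

4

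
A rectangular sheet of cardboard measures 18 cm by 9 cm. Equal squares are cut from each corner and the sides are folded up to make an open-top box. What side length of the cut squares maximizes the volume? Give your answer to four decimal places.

With cut size x, the volume is V(x) = x(18 − 2x)(9 − 2x) for 0 < x < 4.5.
V'(x) = 12x^2 − 108x + 162. Setting V'(x) = 0 gives x ≈ 1.9019 (the root in (0, 4.5)).
V''(x) = 24x − 108 is negative there, so this is the maximum; V ≈ 140.2961.

1.9019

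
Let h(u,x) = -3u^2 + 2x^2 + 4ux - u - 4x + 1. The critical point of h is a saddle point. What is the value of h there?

-11/20

∂h/∂u = -6u + 4x - 1 = 0 and ∂h/∂x = 4u + 4x - 4 = 0, so (u, x) = (3/10, 7/10).
The Hessian has h_{uu} = -6, h_{xx} = 4, h_{ux} = 4, giving D = -40 < 0, so the point is a saddle point.
h(3/10, 7/10) = -11/20.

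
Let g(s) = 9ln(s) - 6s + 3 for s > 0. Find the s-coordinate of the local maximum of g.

3/2

g'(s) = 9/s − 6 = 0 gives s = 3/2.
g''(s) = -9/s², which is negative for s > 0, so this is a local maximum.
g(3/2) = 9·ln(3/2) - 9 + 3 ≈ -2.3508.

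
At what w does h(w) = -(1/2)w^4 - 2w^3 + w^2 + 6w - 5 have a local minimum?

-1

h'(w) = -2w^3 - 6w^2 + 2w + 6. Setting h'(w) = 0 gives w ∈ {-3, -1, 1}.
Since h''(w) = -6w^2 - 12w + 2, we get h''(-3) = -16 < 0 ⇒ local maximum; h''(-1) = 8 > 0 ⇒ local minimum; h''(1) = -16 < 0 ⇒ local maximum.
Thus h has its local minimum at w = -1, with value -17/2.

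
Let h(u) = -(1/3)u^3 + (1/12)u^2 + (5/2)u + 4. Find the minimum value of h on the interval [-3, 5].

-277/12

h'(u) = -u^2 + (1/6)u + 5/2, which vanishes at u = -3/2 and u = 5/3.
Evaluating at the critical points and endpoints: h(-3) = 25/4; h(-3/2) = 25/16; h(5/3) = 2221/324; h(5) = -277/12.
Hence the absolute minimum is -277/12 at u = 5.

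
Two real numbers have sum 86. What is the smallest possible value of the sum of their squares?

With a + b = 86, a^2 + b^2 = a^2 + (86 − a)^2.
The derivative 2a − 2(86 − a) = 4a − 172 vanishes at a = 43; second derivative 4 > 0, a minimum.
The minimum is 2·(43)^2 = 3698.

3698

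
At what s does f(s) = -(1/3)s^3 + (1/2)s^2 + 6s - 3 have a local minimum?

Critical points: f'(s) = -s^2 + s + 6 vanishes at s = -2, 3.
Second-derivative test with f''(s) = -2s + 1: f''(-2) = 5 > 0 ⇒ local minimum; f''(3) = -5 < 0 ⇒ local maximum.
Thus f has its local minimum at s = -2, with value -31/3.

-2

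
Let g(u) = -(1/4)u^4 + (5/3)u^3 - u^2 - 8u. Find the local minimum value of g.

-32/3

Critical points: g'(u) = -u^3 + 5u^2 - 2u - 8 vanishes at u = -1, 2, 4.
g''(u) = -3u^2 + 10u - 2. g''(-1) = -15 < 0 ⇒ local maximum; g''(2) = 6 > 0 ⇒ local minimum; g''(4) = -10 < 0 ⇒ local maximum.
Thus g has its local minimum at u = 2, with value -32/3.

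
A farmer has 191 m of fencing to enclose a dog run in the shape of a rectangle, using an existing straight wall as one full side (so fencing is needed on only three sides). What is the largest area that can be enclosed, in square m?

Let the sides perpendicular to the wall have length x and the parallel side y, so 2x + y = 191 and the area is A = xy = x(191 − 2x).
A'(x) = 191 − 4x = 0 gives x = 191/4, and A''(x) = −4 < 0 confirms a maximum.
Then y = 191 − 2·191/4 = 191/2 and A = 36481/8.

36481/8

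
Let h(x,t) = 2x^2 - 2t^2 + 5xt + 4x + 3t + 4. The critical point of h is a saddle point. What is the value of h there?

∂h/∂x = 4x + 5t + 4 = 0 and ∂h/∂t = 5x - 4t + 3 = 0, so (x, t) = (-31/41, -8/41).
The Hessian has h_{xx} = 4, h_{tt} = -4, h_{xt} = 5, giving D = -41 < 0, so the point is a saddle point.
h(-31/41, -8/41) = 90/41.

90/41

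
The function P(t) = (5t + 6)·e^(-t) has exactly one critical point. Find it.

By the product rule, P'(t) = (-5t - 1)·e^(-t). Since e^(-t) > 0, the only critical point is t = -1/5.
P''(-1/5) has the same sign as -5 < 0, so this is a local maximum.
P(-1/5) = (5)·e^(1/5) ≈ 6.1070.

-1/5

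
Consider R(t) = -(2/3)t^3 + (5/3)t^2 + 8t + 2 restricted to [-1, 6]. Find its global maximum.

Differentiating, R'(t) = -2t^2 + (10/3)t + 8; whose only zero in [-1, 6] is t = 3.
Candidates: R(-1) = -11/3,  R(3) = 23,  R(6) = -34.
The maximum over the interval is 23, attained at t = 3.

23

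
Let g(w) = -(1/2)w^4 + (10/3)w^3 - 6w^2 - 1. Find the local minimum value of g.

Critical points: g'(w) = -2w^3 + 10w^2 - 12w vanishes at w = 0, 2, 3.
g''(w) = -6w^2 + 20w - 12. g''(0) = -12 < 0 ⇒ local maximum; g''(2) = 4 > 0 ⇒ local minimum; g''(3) = -6 < 0 ⇒ local maximum.
Thus g has its local minimum at w = 2, with value -19/3.

-19/3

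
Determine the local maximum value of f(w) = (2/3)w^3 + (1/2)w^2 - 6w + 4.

38/3

f'(w) = 2w^2 + w - 6. Setting f'(w) = 0 gives w ∈ {-2, 3/2}.
Second-derivative test with f''(w) = 4w + 1: f''(-2) = -7 < 0 ⇒ local maximum; f''(3/2) = 7 > 0 ⇒ local minimum.
Thus f has its local maximum at w = -2, with value 38/3.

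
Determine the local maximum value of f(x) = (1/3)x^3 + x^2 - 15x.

175/3

f'(x) = x^2 + 2x - 15 = 0 at x = -5, 3.
f''(x) = 2x + 2. f''(-5) = -8 < 0 ⇒ local maximum; f''(3) = 8 > 0 ⇒ local minimum.
Thus f has its local maximum at x = -5, with value 175/3.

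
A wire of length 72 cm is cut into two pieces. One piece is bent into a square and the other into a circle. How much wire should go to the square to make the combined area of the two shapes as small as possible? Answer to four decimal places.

40.3271

Let x be the length used for the square. Square side x/4; circle radius (72−x)/(2π).
A(x) = (x/4)² + π·((72−x)/(2π))² = x²/16 + (72−x)²/(4π) for 0 ≤ x ≤ 72. A'(x) = x/8 − (72−x)/(2π) = 0 gives x = 4·72/(π+4) ≈ 40.3271.
A'' = 1/8 + 1/(2π) > 0, so this gives the minimum combined area; x ≈ 40.3271 cm to the square.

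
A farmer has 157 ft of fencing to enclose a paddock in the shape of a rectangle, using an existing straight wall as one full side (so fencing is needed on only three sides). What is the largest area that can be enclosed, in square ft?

Let the sides perpendicular to the wall have length x and the parallel side y, so 2x + y = 157 and the area is A = xy = x(157 − 2x).
A'(x) = 157 − 4x = 0 gives x = 157/4, and A''(x) = −4 < 0 confirms a maximum.
Then y = 157 − 2·157/4 = 157/2 and A = 24649/8.

24649/8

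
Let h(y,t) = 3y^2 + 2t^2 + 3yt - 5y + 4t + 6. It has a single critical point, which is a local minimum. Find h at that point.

∂h/∂y = 6y + 3t - 5 = 0 and ∂h/∂t = 3y + 4t + 4 = 0, so (y, t) = (32/15, -13/5).
The Hessian has h_{yy} = 6, h_{tt} = 4, h_{yt} = 3, giving D = 15 > 0 with h_{yy} > 0, so the point is a local minimum.
h(32/15, -13/5) = -68/15.

-68/15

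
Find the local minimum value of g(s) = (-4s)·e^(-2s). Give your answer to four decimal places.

-0.7358

Differentiating with the product rule gives g'(s) = (8s - 4)·e^(-2s). Since e^(-2s) > 0, the only critical point is s = 1/2.
g''(1/2) has the same sign as 8 > 0, so this is a local minimum.
g(1/2) = (-2)·e^(-1) ≈ -0.7358.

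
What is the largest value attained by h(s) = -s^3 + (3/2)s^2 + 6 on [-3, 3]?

The derivative is -3s^2 + 3s, which vanishes at s = 0 and s = 1.
Evaluating at the critical points and endpoints: h(-3) = 93/2, h(0) = 6, h(1) = 13/2, h(3) = -15/2.
Hence the absolute maximum is 93/2 at s = -3.

93/2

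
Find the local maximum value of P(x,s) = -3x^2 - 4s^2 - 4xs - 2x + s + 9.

∂P/∂x = -6x - 4s - 2 = 0 and ∂P/∂s = -4x - 8s + 1 = 0, so (x, s) = (-5/8, 7/16).
The Hessian has P_{xx} = -6, P_{ss} = -8, P_{xs} = -4, giving D = 32 > 0 with P_{xx} < 0, so the point is a local maximum.
P(-5/8, 7/16) = 315/32.

315/32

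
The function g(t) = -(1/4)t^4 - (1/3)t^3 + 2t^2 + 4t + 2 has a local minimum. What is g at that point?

1/12

g'(t) = -t^3 - t^2 + 4t + 4 = 0 at t = -2, -1, 2.
Second-derivative test with g''(t) = -3t^2 - 2t + 4: g''(-2) = -4 < 0 ⇒ local maximum; g''(-1) = 3 > 0 ⇒ local minimum; g''(2) = -12 < 0 ⇒ local maximum.
Thus g has its local minimum at t = -1, with value 1/12.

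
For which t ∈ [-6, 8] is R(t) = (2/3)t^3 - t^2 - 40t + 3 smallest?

5

The derivative is 2t^2 - 2t - 40, which vanishes at t = -4 and t = 5.
Compare values at every candidate in [-6, 8]: R(-6) = 63,  R(-4) = 313/3,  R(5) = -416/3,  R(8) = -119/3.
Hence the absolute minimum is -416/3 at t = 5.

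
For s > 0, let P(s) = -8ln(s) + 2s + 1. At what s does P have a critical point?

P'(s) = -8/s + 2 = 0 gives s = 4.
P''(s) = 8/s², which is positive for s > 0, so this is a local minimum.
P(4) = -8·ln(4) + 8 + 1 ≈ -2.0904.

4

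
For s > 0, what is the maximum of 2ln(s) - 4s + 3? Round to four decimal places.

h'(s) = 2/s − 4 = 0 gives s = 1/2.
h''(s) = -2/s², which is negative for s > 0, so this is a local maximum.
h(1/2) = 2·ln(1/2) - 2 + 3 ≈ -0.3863.

-0.3863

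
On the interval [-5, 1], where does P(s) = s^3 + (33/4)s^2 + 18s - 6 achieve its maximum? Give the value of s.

The derivative is 3s^2 + (33/2)s + 18, which vanishes at s = -4 and s = -3/2.
Candidates: P(-5) = -59/4, P(-4) = -10, P(-3/2) = -285/16, P(1) = 85/4.
The maximum over the interval is 85/4, attained at s = 1.

1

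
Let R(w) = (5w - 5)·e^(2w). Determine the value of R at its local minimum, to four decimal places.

-6.7957

By the product rule, R'(w) = (10w - 5)·e^(2w). Since e^(2w) > 0, the only critical point is w = 1/2.
R''(1/2) has the same sign as 10 > 0, so this is a local minimum.
R(1/2) = (-5/2)·e^(1) ≈ -6.7957.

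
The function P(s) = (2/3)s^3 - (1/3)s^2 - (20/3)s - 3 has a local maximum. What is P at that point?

P'(s) = 2s^2 - (2/3)s - 20/3. Setting P'(s) = 0 gives s ∈ {-5/3, 2}.
Since P''(s) = 4s - 2/3, we get P''(-5/3) = -22/3 < 0 ⇒ local maximum; P''(2) = 22/3 > 0 ⇒ local minimum.
So the local maximum value is P(-5/3) = 332/81.

332/81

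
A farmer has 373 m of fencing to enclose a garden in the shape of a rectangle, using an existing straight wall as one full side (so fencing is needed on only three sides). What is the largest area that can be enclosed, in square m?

Let the sides perpendicular to the wall have length x and the parallel side y, so 2x + y = 373 and the area is A = xy = x(373 − 2x).
A'(x) = 373 − 4x = 0 gives x = 373/4, and A''(x) = −4 < 0 confirms a maximum.
Then y = 373 − 2·373/4 = 373/2 and A = 139129/8.

139129/8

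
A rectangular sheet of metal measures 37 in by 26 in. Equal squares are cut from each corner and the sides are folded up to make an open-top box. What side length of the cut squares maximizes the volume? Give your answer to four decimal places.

With cut size x, the volume is V(x) = x(37 − 2x)(26 − 2x) for 0 < x < 13.
V'(x) = 12x^2 − 252x + 962. Setting V'(x) = 0 gives x ≈ 5.0152 (the root in (0, 13)).
V''(x) = 24x − 252 is negative there, so this is the maximum; V ≈ 2160.0152.

5.0152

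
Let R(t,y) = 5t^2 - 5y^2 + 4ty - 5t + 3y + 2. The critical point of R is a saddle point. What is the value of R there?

∂R/∂t = 10t + 4y - 5 = 0 and ∂R/∂y = 4t - 10y + 3 = 0, so (t, y) = (19/58, 25/58).
The Hessian has R_{tt} = 10, R_{yy} = -10, R_{ty} = 4, giving D = -116 < 0, so the point is a saddle point.
R(19/58, 25/58) = 53/29.

53/29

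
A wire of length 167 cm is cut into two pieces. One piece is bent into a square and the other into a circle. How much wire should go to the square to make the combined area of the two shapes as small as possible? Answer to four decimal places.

Let x be the length used for the square. Square side x/4; circle radius (167−x)/(2π).
A(x) = (x/4)² + π·((167−x)/(2π))² = x²/16 + (167−x)²/(4π) for 0 ≤ x ≤ 167. A'(x) = x/8 − (167−x)/(2π) = 0 gives x = 4·167/(π+4) ≈ 93.5366.
A'' = 1/8 + 1/(2π) > 0, so this gives the minimum combined area; x ≈ 93.5366 cm to the square.

93.5366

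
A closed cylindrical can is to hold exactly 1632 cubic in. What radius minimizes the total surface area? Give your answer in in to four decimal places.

With radius r and height h, πr²h = 1632 so h = 1632/(πr²), and S(r) = 2πr² + 2πrh = 2πr² + 2·1632/r.
S'(r) = 4πr − 2·1632/r² = 0 ⇒ r³ = 1632/(2π), so r ≈ 6.3804 and h = 2r ≈ 12.7608.
S''(r) = 4π + 4·1632/r³ > 0, so this is the minimum; S ≈ 767.3520.

6.3804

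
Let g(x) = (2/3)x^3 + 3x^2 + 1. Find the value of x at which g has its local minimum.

Critical points: g'(x) = 2x^2 + 6x vanishes at x = -3, 0.
g''(x) = 4x + 6. g''(-3) = -6 < 0 ⇒ local maximum; g''(0) = 6 > 0 ⇒ local minimum.
The local minimum is g(0) = 1.

0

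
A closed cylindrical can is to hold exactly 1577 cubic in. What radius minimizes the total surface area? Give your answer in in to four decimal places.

6.3079

With radius r and height h, πr²h = 1577 so h = 1577/(πr²), and S(r) = 2πr² + 2πrh = 2πr² + 2·1577/r.
S'(r) = 4πr − 2·1577/r² = 0 ⇒ r³ = 1577/(2π), so r ≈ 6.3079 and h = 2r ≈ 12.6158.
S''(r) = 4π + 4·1577/r³ > 0, so this is the minimum; S ≈ 750.0134.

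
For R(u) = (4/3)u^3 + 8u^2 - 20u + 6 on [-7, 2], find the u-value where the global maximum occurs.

-5

R'(u) = 4u^2 + 16u - 20, which vanishes at u = -5 and u = 1.
Candidates: R(-7) = 242/3, R(-5) = 418/3, R(1) = -14/3, R(2) = 26/3.
Hence the absolute maximum is 418/3 at u = -5.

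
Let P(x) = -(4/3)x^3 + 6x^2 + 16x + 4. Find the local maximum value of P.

236/3

P'(x) = -4x^2 + 12x + 16. Setting P'(x) = 0 gives x ∈ {-1, 4}.
Since P''(x) = -8x + 12, we get P''(-1) = 20 > 0 ⇒ local minimum; P''(4) = -20 < 0 ⇒ local maximum.
The local maximum is P(4) = 236/3.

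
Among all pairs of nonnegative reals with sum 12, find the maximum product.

With x + y = 12, the product is P(x) = x(12 − x).
P'(x) = 12 − 2x = 0 gives x = 6; P'' = −2 < 0, so this is the maximum.
P = 6·6 = 36.

36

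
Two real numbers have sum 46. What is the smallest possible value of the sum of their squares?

With a + b = 46, a^2 + b^2 = a^2 + (46 − a)^2.
The derivative 2a − 2(46 − a) = 4a − 92 vanishes at a = 23; second derivative 4 > 0, a minimum.
The minimum is 2·(23)^2 = 1058.

1058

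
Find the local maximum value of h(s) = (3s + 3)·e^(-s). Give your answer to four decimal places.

By the product rule, h'(s) = (-3s)·e^(-s). Since e^(-s) > 0, the only critical point is s = 0.
h''(0) has the same sign as -3 < 0, so this is a local maximum.
h(0) = (3)·e^(0) ≈ 3.0000.

3.0000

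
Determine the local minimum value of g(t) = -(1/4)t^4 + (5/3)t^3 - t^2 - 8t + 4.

g'(t) = -t^3 + 5t^2 - 2t - 8 = 0 at t = -1, 2, 4.
Second-derivative test with g''(t) = -3t^2 + 10t - 2: g''(-1) = -15 < 0 ⇒ local maximum; g''(2) = 6 > 0 ⇒ local minimum; g''(4) = -10 < 0 ⇒ local maximum.
Thus g has its local minimum at t = 2, with value -20/3.

-20/3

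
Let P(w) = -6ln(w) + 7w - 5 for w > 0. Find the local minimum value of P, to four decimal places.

1.9249

P'(w) = -6/w + 7 = 0 gives w = 6/7.
P''(w) = 6/w², which is positive for w > 0, so this is a local minimum.
P(6/7) = -6·ln(6/7) + 6 - 5 ≈ 1.9249.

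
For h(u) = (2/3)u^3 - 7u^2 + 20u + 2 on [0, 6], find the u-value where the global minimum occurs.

0

The derivative is 2u^2 - 14u + 20, which vanishes at u = 2 and u = 5.
Compare values at every candidate in [0, 6]: h(0) = 2, h(2) = 58/3, h(5) = 31/3, h(6) = 14.
So the minimum is h(0) = 2.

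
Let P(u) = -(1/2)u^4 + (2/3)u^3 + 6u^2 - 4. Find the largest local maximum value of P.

55/2

P'(u) = -2u^3 + 2u^2 + 12u = 0 at u = -2, 0, 3.
P''(u) = -6u^2 + 4u + 12. P''(-2) = -20 < 0 ⇒ local maximum; P''(0) = 12 > 0 ⇒ local minimum; P''(3) = -30 < 0 ⇒ local maximum.
So the largest local maximum value is P(3) = 55/2.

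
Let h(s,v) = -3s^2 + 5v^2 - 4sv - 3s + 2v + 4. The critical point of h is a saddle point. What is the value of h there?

∂h/∂s = -6s - 4v - 3 = 0 and ∂h/∂v = -4s + 10v + 2 = 0, so (s, v) = (-11/38, -6/19).
The Hessian has h_{ss} = -6, h_{vv} = 10, h_{sv} = -4, giving D = -76 < 0, so the point is a saddle point.
h(-11/38, -6/19) = 313/76.

313/76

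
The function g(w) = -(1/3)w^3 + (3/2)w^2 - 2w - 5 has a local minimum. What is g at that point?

-35/6

Critical points: g'(w) = -w^2 + 3w - 2 vanishes at w = 1, 2.
Since g''(w) = -2w + 3, we get g''(1) = 1 > 0 ⇒ local minimum; g''(2) = -1 < 0 ⇒ local maximum.
So the local minimum value is g(1) = -35/6.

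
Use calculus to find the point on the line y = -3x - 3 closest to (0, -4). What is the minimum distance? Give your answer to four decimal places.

0.3162

Minimize D(x)^2 = (x + 0)^2 + (-3x + 1)^2.
d/dx[D^2] = 2(x + 0) + 2·(-3)·(-3x + 1) = 0 ⇒ x = 3/10.
Then y = -39/10 and the distance is √(1/10) ≈ 0.3162.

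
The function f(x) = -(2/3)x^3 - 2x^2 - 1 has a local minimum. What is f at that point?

-11/3

f'(x) = -2x^2 - 4x. Setting f'(x) = 0 gives x ∈ {-2, 0}.
f''(x) = -4x - 4. f''(-2) = 4 > 0 ⇒ local minimum; f''(0) = -4 < 0 ⇒ local maximum.
The local minimum is f(-2) = -11/3.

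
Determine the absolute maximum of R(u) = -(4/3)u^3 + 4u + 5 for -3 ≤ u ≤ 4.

The derivative is -4u^2 + 4, which vanishes at u = -1 and u = 1.
Candidates: R(-3) = 29,  R(-1) = 7/3,  R(1) = 23/3,  R(4) = -193/3.
So the maximum is R(-3) = 29.

29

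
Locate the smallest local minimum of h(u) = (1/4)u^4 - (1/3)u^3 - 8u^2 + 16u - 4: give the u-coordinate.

h'(u) = u^3 - u^2 - 16u + 16 = 0 at u = -4, 1, 4.
Second-derivative test with h''(u) = 3u^2 - 2u - 16: h''(-4) = 40 > 0 ⇒ local minimum; h''(1) = -15 < 0 ⇒ local maximum; h''(4) = 24 > 0 ⇒ local minimum.
So the smallest local minimum value is h(-4) = -332/3.

-4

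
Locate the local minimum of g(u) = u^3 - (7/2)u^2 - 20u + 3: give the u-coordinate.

4

g'(u) = 3u^2 - 7u - 20. Setting g'(u) = 0 gives u ∈ {-5/3, 4}.
Since g''(u) = 6u - 7, we get g''(-5/3) = -17 < 0 ⇒ local maximum; g''(4) = 17 > 0 ⇒ local minimum.
The local minimum is g(4) = -69.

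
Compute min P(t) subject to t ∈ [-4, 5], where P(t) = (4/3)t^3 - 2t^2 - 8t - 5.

-271/3

Differentiating, P'(t) = 4t^2 - 4t - 8; which vanishes at t = -1 and t = 2.
Evaluating at the critical points and endpoints: P(-4) = -271/3; P(-1) = -1/3; P(2) = -55/3; P(5) = 215/3.
So the minimum is P(-4) = -271/3.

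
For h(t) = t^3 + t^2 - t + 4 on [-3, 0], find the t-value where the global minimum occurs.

h'(t) = 3t^2 + 2t - 1, whose only zero in [-3, 0] is t = -1.
Candidates: h(-3) = -11; h(-1) = 5; h(0) = 4.
Hence the absolute minimum is -11 at t = -3.

-3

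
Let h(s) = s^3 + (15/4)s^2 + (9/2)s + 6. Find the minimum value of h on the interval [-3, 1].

-3/4

Differentiating, h'(s) = 3s^2 + (15/2)s + 9/2; which vanishes at s = -3/2 and s = -1.
Compare values at every candidate in [-3, 1]: h(-3) = -3/4,  h(-3/2) = 69/16,  h(-1) = 17/4,  h(1) = 61/4.
The minimum over the interval is -3/4, attained at s = -3.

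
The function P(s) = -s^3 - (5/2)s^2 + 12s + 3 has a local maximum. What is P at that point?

329/27

Critical points: P'(s) = -3s^2 - 5s + 12 vanishes at s = -3, 4/3.
Second-derivative test with P''(s) = -6s - 5: P''(-3) = 13 > 0 ⇒ local minimum; P''(4/3) = -13 < 0 ⇒ local maximum.
Thus P has its local maximum at s = 4/3, with value 329/27.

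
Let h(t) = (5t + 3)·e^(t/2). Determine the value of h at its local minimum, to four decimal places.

Differentiating with the product rule gives h'(t) = ((5/2)t + 13/2)·e^(t/2). Since e^(t/2) > 0, the only critical point is t = -13/5.
h''(-13/5) has the same sign as 5/2 > 0, so this is a local minimum.
h(-13/5) = (-10)·e^(-13/10) ≈ -2.7253.

-2.7253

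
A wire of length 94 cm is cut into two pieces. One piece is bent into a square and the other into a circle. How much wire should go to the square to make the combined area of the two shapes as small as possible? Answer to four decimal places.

52.6493

Let x be the length used for the square. Square side x/4; circle radius (94−x)/(2π).
A(x) = (x/4)² + π·((94−x)/(2π))² = x²/16 + (94−x)²/(4π) for 0 ≤ x ≤ 94. A'(x) = x/8 − (94−x)/(2π) = 0 gives x = 4·94/(π+4) ≈ 52.6493.
A'' = 1/8 + 1/(2π) > 0, so this gives the minimum combined area; x ≈ 52.6493 cm to the square.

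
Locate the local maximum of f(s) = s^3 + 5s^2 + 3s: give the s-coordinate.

-3

f'(s) = 3s^2 + 10s + 3. Setting f'(s) = 0 gives s ∈ {-3, -1/3}.
Second-derivative test with f''(s) = 6s + 10: f''(-3) = -8 < 0 ⇒ local maximum; f''(-1/3) = 8 > 0 ⇒ local minimum.
So the local maximum value is f(-3) = 9.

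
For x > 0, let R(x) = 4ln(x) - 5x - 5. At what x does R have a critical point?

4/5

R'(x) = 4/x − 5 = 0 gives x = 4/5.
R''(x) = -4/x², which is negative for x > 0, so this is a local maximum.
R(4/5) = 4·ln(4/5) - 4 - 5 ≈ -9.8926.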